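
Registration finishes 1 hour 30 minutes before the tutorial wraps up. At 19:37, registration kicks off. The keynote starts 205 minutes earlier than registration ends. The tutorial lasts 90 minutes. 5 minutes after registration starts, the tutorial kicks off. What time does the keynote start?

The tutorial starts at 19:37 + 5 min = 19:42.
The tutorial ends at 19:42 + 90 min = 21:12.
Registration ends at 21:12 − 90 min = 19:42.
The keynote starts at 19:42 − 205 min = 16:17.

16:17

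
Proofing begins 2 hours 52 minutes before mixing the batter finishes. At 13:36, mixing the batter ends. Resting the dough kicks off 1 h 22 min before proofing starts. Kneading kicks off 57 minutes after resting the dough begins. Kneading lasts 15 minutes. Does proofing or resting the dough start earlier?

resting the dough

Proofing starts at 13:36 − 172 min = 10:44.
Resting the dough starts at 10:44 − 82 min = 09:22.
Proofing starts at 10:44 and resting the dough starts at 09:22, so resting the dough is first.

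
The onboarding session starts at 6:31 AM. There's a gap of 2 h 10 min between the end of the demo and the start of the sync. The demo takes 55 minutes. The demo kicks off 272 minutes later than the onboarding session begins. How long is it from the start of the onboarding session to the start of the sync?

7 hours 37 minutes

The demo starts at 6:31 AM + 272 min = 11:03 AM.
The demo ends at 11:03 AM + 55 min = 11:58 AM.
The sync starts at 11:58 AM + 130 min = 2:08 PM.
From 6:31 AM to 2:08 PM is 7 hours 37 minutes.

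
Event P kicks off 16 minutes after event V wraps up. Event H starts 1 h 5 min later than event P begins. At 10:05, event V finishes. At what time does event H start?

Event P starts at 10:05 + 16 min = 10:21.
Event H starts at 10:21 + 65 min = 11:26.

11:26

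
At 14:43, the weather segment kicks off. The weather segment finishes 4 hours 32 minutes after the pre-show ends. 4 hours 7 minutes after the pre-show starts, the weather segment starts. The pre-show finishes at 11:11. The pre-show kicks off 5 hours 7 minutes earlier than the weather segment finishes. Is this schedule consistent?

The weather segment ends at 11:11 + 272 min = 15:43.
The pre-show starts at 15:43 − 307 min = 10:36.
The weather segment starts at 10:36 + 247 min = 14:43.
That matches the stated 14:43, so the schedule is consistent.

Yes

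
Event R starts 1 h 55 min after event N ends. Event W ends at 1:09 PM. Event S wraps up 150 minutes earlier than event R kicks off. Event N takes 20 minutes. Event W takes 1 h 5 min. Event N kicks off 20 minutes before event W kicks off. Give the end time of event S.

Event W starts at 1:09 PM − 65 min = 12:04 PM.
Event N starts at 12:04 PM − 20 min = 11:44 AM.
Event N ends at 11:44 AM + 20 min = 12:04 PM.
Event R starts at 12:04 PM + 115 min = 1:59 PM.
Event S ends at 1:59 PM − 150 min = 11:29 AM.

11:29 AM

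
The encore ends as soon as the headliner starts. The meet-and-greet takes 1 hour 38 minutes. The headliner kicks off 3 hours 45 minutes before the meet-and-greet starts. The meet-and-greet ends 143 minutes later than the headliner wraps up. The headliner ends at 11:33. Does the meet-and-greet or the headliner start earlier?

The meet-and-greet ends at 11:33 + 143 min = 13:56.
The meet-and-greet starts at 13:56 − 98 min = 12:18.
The headliner starts at 12:18 − 225 min = 08:33.
The meet-and-greet starts at 12:18 and the headliner starts at 08:33, so the headliner is first.

the headliner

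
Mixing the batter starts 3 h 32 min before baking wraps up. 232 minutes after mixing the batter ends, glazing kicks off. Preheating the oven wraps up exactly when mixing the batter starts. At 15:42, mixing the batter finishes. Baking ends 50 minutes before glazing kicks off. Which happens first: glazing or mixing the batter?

Glazing starts at 15:42 + 232 min = 19:34.
Baking ends at 19:34 − 50 min = 18:44.
Mixing the batter starts at 18:44 − 212 min = 15:12.
Glazing starts at 19:34 and mixing the batter starts at 15:12, so mixing the batter is first.

mixing the batter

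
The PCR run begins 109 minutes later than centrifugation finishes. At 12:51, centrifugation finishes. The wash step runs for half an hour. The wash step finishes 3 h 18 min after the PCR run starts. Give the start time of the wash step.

17:28

The PCR run starts at 12:51 + 109 min = 14:40.
The wash step ends at 14:40 + 198 min = 17:58.
The wash step starts at 17:58 − 30 min = 17:28.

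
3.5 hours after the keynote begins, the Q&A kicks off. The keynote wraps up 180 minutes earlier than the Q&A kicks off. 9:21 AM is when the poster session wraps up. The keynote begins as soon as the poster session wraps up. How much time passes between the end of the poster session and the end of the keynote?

The keynote starts at 9:21 AM.
The Q&A starts at 9:21 AM + 210 min = 12:51 PM.
The keynote ends at 12:51 PM − 180 min = 9:51 AM.
From 9:21 AM to 9:51 AM is half an hour.

half an hour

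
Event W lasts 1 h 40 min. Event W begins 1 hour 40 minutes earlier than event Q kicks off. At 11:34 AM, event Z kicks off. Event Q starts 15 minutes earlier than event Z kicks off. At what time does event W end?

Event Q starts at 11:34 AM − 15 min = 11:19 AM.
Event W starts at 11:19 AM − 100 min = 9:39 AM.
Event W ends at 9:39 AM + 100 min = 11:19 AM.

11:19 AM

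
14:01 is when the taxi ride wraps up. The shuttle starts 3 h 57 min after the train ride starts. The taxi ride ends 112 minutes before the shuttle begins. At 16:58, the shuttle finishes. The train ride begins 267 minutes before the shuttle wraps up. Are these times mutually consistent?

No

The train ride starts at 16:58 − 267 min = 12:31.
The shuttle starts at 12:31 + 237 min = 16:28.
The taxi ride ends at 16:28 − 112 min = 14:36.
But the taxi ride is also said to end at 14:01 — a 35-minute conflict.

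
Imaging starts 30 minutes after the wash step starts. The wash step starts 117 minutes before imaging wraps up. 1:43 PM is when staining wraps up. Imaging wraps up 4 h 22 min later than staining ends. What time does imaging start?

Imaging ends at 1:43 PM + 262 min = 6:05 PM.
The wash step starts at 6:05 PM − 117 min = 4:08 PM.
Imaging starts at 4:08 PM + 30 min = 4:38 PM.

4:38 PM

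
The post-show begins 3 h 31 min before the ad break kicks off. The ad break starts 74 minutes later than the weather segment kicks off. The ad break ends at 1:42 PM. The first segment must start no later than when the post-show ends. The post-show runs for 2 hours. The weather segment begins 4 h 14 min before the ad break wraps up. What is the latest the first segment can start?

The weather segment starts at 1:42 PM − 254 min = 9:28 AM.
The ad break starts at 9:28 AM + 74 min = 10:42 AM.
The post-show starts at 10:42 AM − 211 min = 7:11 AM.
The post-show ends at 7:11 AM + 120 min = 9:11 AM.
The first segment is bounded by the post-show, so the latest it can start is 9:11 AM.

9:11 AM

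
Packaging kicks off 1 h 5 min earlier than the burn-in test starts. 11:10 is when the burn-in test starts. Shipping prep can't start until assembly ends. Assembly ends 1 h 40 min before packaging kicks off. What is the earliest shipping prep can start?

08:25

Packaging starts at 11:10 − 65 min = 10:05.
Assembly ends at 10:05 − 100 min = 08:25.
Shipping prep is bounded by assembly, so the earliest it can start is 08:25.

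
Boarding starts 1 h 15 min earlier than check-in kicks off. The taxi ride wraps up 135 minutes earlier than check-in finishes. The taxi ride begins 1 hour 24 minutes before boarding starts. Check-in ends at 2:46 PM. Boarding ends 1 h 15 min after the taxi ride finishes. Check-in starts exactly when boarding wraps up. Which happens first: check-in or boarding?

boarding

The taxi ride ends at 2:46 PM − 135 min = 12:31 PM.
Boarding ends at 12:31 PM + 75 min = 1:46 PM.
So check-in starts at 1:46 PM.
Boarding starts at 1:46 PM − 75 min = 12:31 PM.
Check-in starts at 1:46 PM and boarding starts at 12:31 PM, so boarding is first.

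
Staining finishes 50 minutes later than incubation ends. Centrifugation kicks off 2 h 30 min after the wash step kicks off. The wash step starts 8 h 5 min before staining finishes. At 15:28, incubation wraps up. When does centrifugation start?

Staining ends at 15:28 + 50 min = 16:18.
The wash step starts at 16:18 − 485 min = 08:13.
Centrifugation starts at 08:13 + 150 min = 10:43.

10:43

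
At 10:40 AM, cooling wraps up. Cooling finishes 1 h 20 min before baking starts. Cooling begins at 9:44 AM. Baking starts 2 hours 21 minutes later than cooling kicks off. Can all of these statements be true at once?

No

Baking starts at 9:44 AM + 141 min = 12:05 PM.
Cooling ends at 12:05 PM − 80 min = 10:45 AM.
But cooling is also said to end at 10:40 AM — a 5-minute conflict.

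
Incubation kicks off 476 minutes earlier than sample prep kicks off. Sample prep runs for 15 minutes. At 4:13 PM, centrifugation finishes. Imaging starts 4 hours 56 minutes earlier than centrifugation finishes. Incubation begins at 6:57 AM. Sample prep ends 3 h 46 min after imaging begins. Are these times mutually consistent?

Imaging starts at 4:13 PM − 296 min = 11:17 AM.
Sample prep ends at 11:17 AM + 226 min = 3:03 PM.
Sample prep starts at 3:03 PM − 15 min = 2:48 PM.
Incubation starts at 2:48 PM − 476 min = 6:52 AM.
But incubation is also said to start at 6:57 AM — a 5-minute conflict.

No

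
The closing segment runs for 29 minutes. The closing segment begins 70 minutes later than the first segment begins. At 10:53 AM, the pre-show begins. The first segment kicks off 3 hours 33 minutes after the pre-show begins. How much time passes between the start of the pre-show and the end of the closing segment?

5 h 12 min

The first segment starts at 10:53 AM + 213 min = 2:26 PM.
The closing segment starts at 2:26 PM + 70 min = 3:36 PM.
The closing segment ends at 3:36 PM + 29 min = 4:05 PM.
From 10:53 AM to 4:05 PM is 5 h 12 min.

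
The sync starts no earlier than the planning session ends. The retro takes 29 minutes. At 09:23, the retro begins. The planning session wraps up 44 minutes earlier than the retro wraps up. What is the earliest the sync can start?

The retro ends at 09:23 + 29 min = 09:52.
The planning session ends at 09:52 − 44 min = 09:08.
The sync is bounded by the planning session, so the earliest it can start is 09:08.

09:08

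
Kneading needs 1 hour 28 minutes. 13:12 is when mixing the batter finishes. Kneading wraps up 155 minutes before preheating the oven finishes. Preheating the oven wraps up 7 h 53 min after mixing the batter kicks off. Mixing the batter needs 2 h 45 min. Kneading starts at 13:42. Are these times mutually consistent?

Mixing the batter starts at 13:12 − 165 min = 10:27.
Preheating the oven ends at 10:27 + 473 min = 18:20.
Kneading ends at 18:20 − 155 min = 15:45.
Kneading starts at 15:45 − 88 min = 14:17.
But kneading is also said to start at 13:42 — a 35-minute conflict.

No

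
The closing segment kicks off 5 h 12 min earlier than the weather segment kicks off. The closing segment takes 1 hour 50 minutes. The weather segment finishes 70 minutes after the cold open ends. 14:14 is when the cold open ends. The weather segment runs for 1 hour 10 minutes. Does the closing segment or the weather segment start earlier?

The weather segment ends at 14:14 + 70 min = 15:24.
The weather segment starts at 15:24 − 70 min = 14:14.
The closing segment starts at 14:14 − 312 min = 09:02.
The closing segment starts at 09:02 and the weather segment starts at 14:14, so the closing segment is first.

the closing segment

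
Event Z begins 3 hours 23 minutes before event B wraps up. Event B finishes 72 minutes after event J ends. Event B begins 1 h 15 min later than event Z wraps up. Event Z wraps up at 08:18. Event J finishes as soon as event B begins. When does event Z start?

07:22

Event B starts at 08:18 + 75 min = 09:33.
So event J ends at 09:33.
Event B ends at 09:33 + 72 min = 10:45.
Event Z starts at 10:45 − 203 min = 07:22.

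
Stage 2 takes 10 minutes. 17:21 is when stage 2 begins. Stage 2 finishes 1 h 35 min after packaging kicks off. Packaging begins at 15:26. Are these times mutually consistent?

Stage 2 ends at 15:26 + 95 min = 17:01.
Stage 2 starts at 17:01 − 10 min = 16:51.
But stage 2 is also said to start at 17:21 — a 30-minute conflict.

No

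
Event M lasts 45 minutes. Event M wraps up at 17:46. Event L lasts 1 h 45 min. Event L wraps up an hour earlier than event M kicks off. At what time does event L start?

Event M starts at 17:46 − 45 min = 17:01.
Event L ends at 17:01 − 60 min = 16:01.
Event L starts at 16:01 − 105 min = 14:16.

14:16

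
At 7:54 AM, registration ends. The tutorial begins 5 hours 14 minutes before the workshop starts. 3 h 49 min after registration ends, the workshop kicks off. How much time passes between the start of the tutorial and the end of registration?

The workshop starts at 7:54 AM + 229 min = 11:43 AM.
The tutorial starts at 11:43 AM − 314 min = 6:29 AM.
From 6:29 AM to 7:54 AM is 85 minutes.

85 minutes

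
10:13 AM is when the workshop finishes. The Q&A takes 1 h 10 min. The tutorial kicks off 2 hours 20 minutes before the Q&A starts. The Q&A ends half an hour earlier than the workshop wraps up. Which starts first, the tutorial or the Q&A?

The Q&A ends at 10:13 AM − 30 min = 9:43 AM.
The Q&A starts at 9:43 AM − 70 min = 8:33 AM.
The tutorial starts at 8:33 AM − 140 min = 6:13 AM.
The tutorial starts at 6:13 AM and the Q&A starts at 8:33 AM, so the tutorial is first.

the tutorial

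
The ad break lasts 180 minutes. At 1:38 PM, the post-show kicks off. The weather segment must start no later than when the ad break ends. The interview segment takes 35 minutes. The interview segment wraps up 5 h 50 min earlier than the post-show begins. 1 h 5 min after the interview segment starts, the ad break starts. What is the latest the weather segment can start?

The interview segment ends at 1:38 PM − 350 min = 7:48 AM.
The interview segment starts at 7:48 AM − 35 min = 7:13 AM.
The ad break starts at 7:13 AM + 65 min = 8:18 AM.
The ad break ends at 8:18 AM + 180 min = 11:18 AM.
The weather segment is bounded by the ad break, so the latest it can start is 11:18 AM.

11:18 AM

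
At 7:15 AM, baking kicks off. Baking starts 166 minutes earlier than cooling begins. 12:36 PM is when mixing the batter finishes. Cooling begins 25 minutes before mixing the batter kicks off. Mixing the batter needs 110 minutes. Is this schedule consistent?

No

Mixing the batter starts at 12:36 PM − 110 min = 10:46 AM.
Cooling starts at 10:46 AM − 25 min = 10:21 AM.
Baking starts at 10:21 AM − 166 min = 7:35 AM.
But baking is also said to start at 7:15 AM — a 20-minute conflict.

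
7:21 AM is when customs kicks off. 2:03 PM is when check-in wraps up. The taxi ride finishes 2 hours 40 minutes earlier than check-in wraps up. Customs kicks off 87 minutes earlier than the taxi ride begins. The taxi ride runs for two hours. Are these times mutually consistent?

No

The taxi ride ends at 2:03 PM − 160 min = 11:23 AM.
The taxi ride starts at 11:23 AM − 120 min = 9:23 AM.
Customs starts at 9:23 AM − 87 min = 7:56 AM.
But customs is also said to start at 7:21 AM — a 35-minute conflict.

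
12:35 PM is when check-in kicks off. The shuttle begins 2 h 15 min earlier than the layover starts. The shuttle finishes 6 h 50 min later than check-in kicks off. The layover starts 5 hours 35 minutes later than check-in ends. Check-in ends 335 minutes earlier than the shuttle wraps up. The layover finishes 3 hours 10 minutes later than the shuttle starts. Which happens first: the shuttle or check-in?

check-in

The shuttle ends at 12:35 PM + 410 min = 7:25 PM.
Check-in ends at 7:25 PM − 335 min = 1:50 PM.
The layover starts at 1:50 PM + 335 min = 7:25 PM.
The shuttle starts at 7:25 PM − 135 min = 5:10 PM.
The shuttle starts at 5:10 PM and check-in starts at 12:35 PM, so check-in is first.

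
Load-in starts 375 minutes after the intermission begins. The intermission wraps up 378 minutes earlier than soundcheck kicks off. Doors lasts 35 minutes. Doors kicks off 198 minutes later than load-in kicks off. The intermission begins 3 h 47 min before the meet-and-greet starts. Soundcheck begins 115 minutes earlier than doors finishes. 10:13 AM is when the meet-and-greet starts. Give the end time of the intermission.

The intermission starts at 10:13 AM − 227 min = 6:26 AM.
Load-in starts at 6:26 AM + 375 min = 12:41 PM.
Doors starts at 12:41 PM + 198 min = 3:59 PM.
Doors ends at 3:59 PM + 35 min = 4:34 PM.
Soundcheck starts at 4:34 PM − 115 min = 2:39 PM.
The intermission ends at 2:39 PM − 378 min = 8:21 AM.

8:21 AM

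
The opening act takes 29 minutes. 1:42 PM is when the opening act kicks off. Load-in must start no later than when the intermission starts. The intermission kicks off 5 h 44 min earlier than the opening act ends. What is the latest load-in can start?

8:27 AM

The opening act ends at 1:42 PM + 29 min = 2:11 PM.
The intermission starts at 2:11 PM − 344 min = 8:27 AM.
Load-in is bounded by the intermission, so the latest it can start is 8:27 AM.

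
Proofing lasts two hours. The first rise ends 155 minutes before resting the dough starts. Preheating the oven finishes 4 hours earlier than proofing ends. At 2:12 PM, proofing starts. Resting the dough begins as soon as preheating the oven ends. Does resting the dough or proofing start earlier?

Proofing ends at 2:12 PM + 120 min = 4:12 PM.
Preheating the oven ends at 4:12 PM − 240 min = 12:12 PM.
So resting the dough starts at 12:12 PM.
Resting the dough starts at 12:12 PM and proofing starts at 2:12 PM, so resting the dough is first.

resting the dough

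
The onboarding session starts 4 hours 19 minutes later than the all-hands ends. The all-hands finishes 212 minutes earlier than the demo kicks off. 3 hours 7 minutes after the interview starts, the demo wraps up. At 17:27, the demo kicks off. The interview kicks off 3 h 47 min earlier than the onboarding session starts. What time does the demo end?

The all-hands ends at 17:27 − 212 min = 13:55.
The onboarding session starts at 13:55 + 259 min = 18:14.
The interview starts at 18:14 − 227 min = 14:27.
The demo ends at 14:27 + 187 min = 17:34.

17:34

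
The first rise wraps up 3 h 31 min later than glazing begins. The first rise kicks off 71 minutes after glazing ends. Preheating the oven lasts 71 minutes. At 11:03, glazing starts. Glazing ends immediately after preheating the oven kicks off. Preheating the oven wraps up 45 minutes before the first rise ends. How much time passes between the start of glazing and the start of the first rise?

2 h 46 min

The first rise ends at 11:03 + 211 min = 14:34.
Preheating the oven ends at 14:34 − 45 min = 13:49.
Preheating the oven starts at 13:49 − 71 min = 12:38.
So glazing ends at 12:38.
The first rise starts at 12:38 + 71 min = 13:49.
From 11:03 to 13:49 is 2 h 46 min.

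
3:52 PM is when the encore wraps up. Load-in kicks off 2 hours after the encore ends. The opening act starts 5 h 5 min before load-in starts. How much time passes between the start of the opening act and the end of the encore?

3 hours 5 minutes

Load-in starts at 3:52 PM + 120 min = 5:52 PM.
The opening act starts at 5:52 PM − 305 min = 12:47 PM.
From 12:47 PM to 3:52 PM is 3 hours 5 minutes.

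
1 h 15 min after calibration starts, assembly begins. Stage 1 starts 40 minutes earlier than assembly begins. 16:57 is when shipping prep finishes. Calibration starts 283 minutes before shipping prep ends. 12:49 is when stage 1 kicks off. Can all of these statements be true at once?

Yes

Calibration starts at 16:57 − 283 min = 12:14.
Assembly starts at 12:14 + 75 min = 13:29.
Stage 1 starts at 13:29 − 40 min = 12:49.
That matches the stated 12:49, so the schedule is consistent.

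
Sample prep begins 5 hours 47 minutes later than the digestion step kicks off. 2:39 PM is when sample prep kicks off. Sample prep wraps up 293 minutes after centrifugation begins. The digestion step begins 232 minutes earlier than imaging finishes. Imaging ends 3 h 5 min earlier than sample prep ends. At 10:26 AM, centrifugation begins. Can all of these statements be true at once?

Sample prep ends at 10:26 AM + 293 min = 3:19 PM.
Imaging ends at 3:19 PM − 185 min = 12:14 PM.
The digestion step starts at 12:14 PM − 232 min = 8:22 AM.
Sample prep starts at 8:22 AM + 347 min = 2:09 PM.
But sample prep is also said to start at 2:39 PM — a 30-minute conflict.

No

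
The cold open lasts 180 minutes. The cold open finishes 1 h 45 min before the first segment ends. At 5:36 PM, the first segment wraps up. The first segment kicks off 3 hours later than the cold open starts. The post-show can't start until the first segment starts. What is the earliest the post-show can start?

The cold open ends at 5:36 PM − 105 min = 3:51 PM.
The cold open starts at 3:51 PM − 180 min = 12:51 PM.
The first segment starts at 12:51 PM + 180 min = 3:51 PM.
The post-show is bounded by the first segment, so the earliest it can start is 3:51 PM.

3:51 PM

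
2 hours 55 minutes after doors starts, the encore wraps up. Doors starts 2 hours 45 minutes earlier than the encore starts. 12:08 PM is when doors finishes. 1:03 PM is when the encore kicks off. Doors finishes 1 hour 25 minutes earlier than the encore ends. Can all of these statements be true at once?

No

Doors starts at 1:03 PM − 165 min = 10:18 AM.
The encore ends at 10:18 AM + 175 min = 1:13 PM.
Doors ends at 1:13 PM − 85 min = 11:48 AM.
But doors is also said to end at 12:08 PM — a 20-minute conflict.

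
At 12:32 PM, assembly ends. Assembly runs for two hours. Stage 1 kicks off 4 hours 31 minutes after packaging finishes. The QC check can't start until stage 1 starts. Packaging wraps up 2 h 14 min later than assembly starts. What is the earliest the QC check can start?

Assembly starts at 12:32 PM − 120 min = 10:32 AM.
Packaging ends at 10:32 AM + 134 min = 12:46 PM.
Stage 1 starts at 12:46 PM + 271 min = 5:17 PM.
The QC check is bounded by stage 1, so the earliest it can start is 5:17 PM.

5:17 PM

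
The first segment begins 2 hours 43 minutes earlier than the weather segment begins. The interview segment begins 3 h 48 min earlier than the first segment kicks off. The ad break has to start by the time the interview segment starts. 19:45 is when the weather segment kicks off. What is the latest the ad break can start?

The first segment starts at 19:45 − 163 min = 17:02.
The interview segment starts at 17:02 − 228 min = 13:14.
The ad break is bounded by the interview segment, so the latest it can start is 13:14.

13:14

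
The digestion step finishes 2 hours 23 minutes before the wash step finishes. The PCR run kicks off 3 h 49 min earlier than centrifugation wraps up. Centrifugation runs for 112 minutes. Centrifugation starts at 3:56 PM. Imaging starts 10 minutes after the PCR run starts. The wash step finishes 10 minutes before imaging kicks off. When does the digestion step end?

Centrifugation ends at 3:56 PM + 112 min = 5:48 PM.
The PCR run starts at 5:48 PM − 229 min = 1:59 PM.
Imaging starts at 1:59 PM + 10 min = 2:09 PM.
The wash step ends at 2:09 PM − 10 min = 1:59 PM.
The digestion step ends at 1:59 PM − 143 min = 11:36 AM.

11:36 AM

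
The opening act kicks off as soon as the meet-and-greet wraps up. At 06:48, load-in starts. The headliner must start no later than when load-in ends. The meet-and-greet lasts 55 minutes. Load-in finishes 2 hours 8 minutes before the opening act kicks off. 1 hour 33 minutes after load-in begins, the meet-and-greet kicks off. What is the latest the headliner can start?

The meet-and-greet starts at 06:48 + 93 min = 08:21.
The meet-and-greet ends at 08:21 + 55 min = 09:16.
So the opening act starts at 09:16.
Load-in ends at 09:16 − 128 min = 07:08.
The headliner is bounded by load-in, so the latest it can start is 07:08.

07:08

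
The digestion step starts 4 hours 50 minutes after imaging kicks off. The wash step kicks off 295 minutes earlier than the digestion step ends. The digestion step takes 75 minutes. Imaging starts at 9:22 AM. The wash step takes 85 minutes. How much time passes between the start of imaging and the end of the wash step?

155 minutes

The digestion step starts at 9:22 AM + 290 min = 2:12 PM.
The digestion step ends at 2:12 PM + 75 min = 3:27 PM.
The wash step starts at 3:27 PM − 295 min = 10:32 AM.
The wash step ends at 10:32 AM + 85 min = 11:57 AM.
From 9:22 AM to 11:57 AM is 155 minutes.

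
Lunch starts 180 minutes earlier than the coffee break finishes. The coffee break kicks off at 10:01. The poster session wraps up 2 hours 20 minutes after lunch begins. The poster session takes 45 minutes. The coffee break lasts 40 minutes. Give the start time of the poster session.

09:16

The coffee break ends at 10:01 + 40 min = 10:41.
Lunch starts at 10:41 − 180 min = 07:41.
The poster session ends at 07:41 + 140 min = 10:01.
The poster session starts at 10:01 − 45 min = 09:16.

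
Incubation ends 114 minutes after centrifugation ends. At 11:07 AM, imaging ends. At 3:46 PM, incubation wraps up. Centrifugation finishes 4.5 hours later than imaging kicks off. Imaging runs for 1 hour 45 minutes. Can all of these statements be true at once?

Yes

Imaging starts at 11:07 AM − 105 min = 9:22 AM.
Centrifugation ends at 9:22 AM + 270 min = 1:52 PM.
Incubation ends at 1:52 PM + 114 min = 3:46 PM.
That matches the stated 3:46 PM, so the schedule is consistent.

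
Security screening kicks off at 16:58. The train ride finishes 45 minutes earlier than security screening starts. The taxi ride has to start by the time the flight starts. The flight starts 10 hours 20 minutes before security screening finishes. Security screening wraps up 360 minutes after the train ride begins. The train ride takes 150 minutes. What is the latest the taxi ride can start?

The train ride ends at 16:58 − 45 min = 16:13.
The train ride starts at 16:13 − 150 min = 13:43.
Security screening ends at 13:43 + 360 min = 19:43.
The flight starts at 19:43 − 620 min = 09:23.
The taxi ride is bounded by the flight, so the latest it can start is 09:23.

09:23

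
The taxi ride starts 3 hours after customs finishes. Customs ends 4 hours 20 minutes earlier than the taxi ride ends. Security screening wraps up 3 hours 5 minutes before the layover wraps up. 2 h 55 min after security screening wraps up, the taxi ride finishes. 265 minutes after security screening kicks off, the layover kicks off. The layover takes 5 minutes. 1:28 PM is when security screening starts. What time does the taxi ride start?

4:28 PM

The layover starts at 1:28 PM + 265 min = 5:53 PM.
The layover ends at 5:53 PM + 5 min = 5:58 PM.
Security screening ends at 5:58 PM − 185 min = 2:53 PM.
The taxi ride ends at 2:53 PM + 175 min = 5:48 PM.
Customs ends at 5:48 PM − 260 min = 1:28 PM.
The taxi ride starts at 1:28 PM + 180 min = 4:28 PM.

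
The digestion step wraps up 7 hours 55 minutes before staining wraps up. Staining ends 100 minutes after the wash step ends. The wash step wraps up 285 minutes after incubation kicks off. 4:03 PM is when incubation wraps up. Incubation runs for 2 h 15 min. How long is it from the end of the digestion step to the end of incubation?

Incubation starts at 4:03 PM − 135 min = 1:48 PM.
The wash step ends at 1:48 PM + 285 min = 6:33 PM.
Staining ends at 6:33 PM + 100 min = 8:13 PM.
The digestion step ends at 8:13 PM − 475 min = 12:18 PM.
From 12:18 PM to 4:03 PM is 3 hours 45 minutes.

3 hours 45 minutes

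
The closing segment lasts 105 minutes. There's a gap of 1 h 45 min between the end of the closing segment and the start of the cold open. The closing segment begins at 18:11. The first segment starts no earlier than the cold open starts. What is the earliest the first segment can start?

21:41

The closing segment ends at 18:11 + 105 min = 19:56.
The cold open starts at 19:56 + 105 min = 21:41.
The first segment is bounded by the cold open, so the earliest it can start is 21:41.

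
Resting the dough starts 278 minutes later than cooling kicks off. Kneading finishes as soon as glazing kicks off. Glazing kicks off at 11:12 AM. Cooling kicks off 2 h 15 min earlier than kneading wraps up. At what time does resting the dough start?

1:35 PM

Kneading ends at 11:12 AM.
Cooling starts at 11:12 AM − 135 min = 8:57 AM.
Resting the dough starts at 8:57 AM + 278 min = 1:35 PM.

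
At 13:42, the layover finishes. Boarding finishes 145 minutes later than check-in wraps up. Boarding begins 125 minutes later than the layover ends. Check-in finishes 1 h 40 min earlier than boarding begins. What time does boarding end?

16:32

Boarding starts at 13:42 + 125 min = 15:47.
Check-in ends at 15:47 − 100 min = 14:07.
Boarding ends at 14:07 + 145 min = 16:32.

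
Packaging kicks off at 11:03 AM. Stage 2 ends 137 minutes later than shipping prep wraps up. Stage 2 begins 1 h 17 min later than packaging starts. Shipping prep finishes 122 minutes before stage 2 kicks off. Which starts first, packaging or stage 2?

packaging

Stage 2 starts at 11:03 AM + 77 min = 12:20 PM.
Packaging starts at 11:03 AM and stage 2 starts at 12:20 PM, so packaging is first.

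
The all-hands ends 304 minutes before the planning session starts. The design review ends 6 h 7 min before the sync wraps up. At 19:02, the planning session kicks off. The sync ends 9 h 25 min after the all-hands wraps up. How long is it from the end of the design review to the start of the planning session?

The all-hands ends at 19:02 − 304 min = 13:58.
The sync ends at 13:58 + 565 min = 23:23.
The design review ends at 23:23 − 367 min = 17:16.
From 17:16 to 19:02 is 1 hour 46 minutes.

1 hour 46 minutes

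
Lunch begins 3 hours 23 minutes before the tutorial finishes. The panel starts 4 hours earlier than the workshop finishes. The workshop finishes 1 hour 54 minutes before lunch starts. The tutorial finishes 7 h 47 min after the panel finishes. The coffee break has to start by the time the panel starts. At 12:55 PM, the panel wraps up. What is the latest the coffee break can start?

11:25 AM

The tutorial ends at 12:55 PM + 467 min = 8:42 PM.
Lunch starts at 8:42 PM − 203 min = 5:19 PM.
The workshop ends at 5:19 PM − 114 min = 3:25 PM.
The panel starts at 3:25 PM − 240 min = 11:25 AM.
The coffee break is bounded by the panel, so the latest it can start is 11:25 AM.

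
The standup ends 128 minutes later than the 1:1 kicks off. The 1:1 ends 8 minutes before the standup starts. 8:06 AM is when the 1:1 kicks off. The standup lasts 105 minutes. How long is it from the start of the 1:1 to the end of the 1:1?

15 minutes

The standup ends at 8:06 AM + 128 min = 10:14 AM.
The standup starts at 10:14 AM − 105 min = 8:29 AM.
The 1:1 ends at 8:29 AM − 8 min = 8:21 AM.
From 8:06 AM to 8:21 AM is 15 minutes.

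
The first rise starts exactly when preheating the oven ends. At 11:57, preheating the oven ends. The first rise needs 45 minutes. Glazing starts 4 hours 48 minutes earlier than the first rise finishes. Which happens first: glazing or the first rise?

glazing

The first rise starts at 11:57.
The first rise ends at 11:57 + 45 min = 12:42.
Glazing starts at 12:42 − 288 min = 07:54.
Glazing starts at 07:54 and the first rise starts at 11:57, so glazing is first.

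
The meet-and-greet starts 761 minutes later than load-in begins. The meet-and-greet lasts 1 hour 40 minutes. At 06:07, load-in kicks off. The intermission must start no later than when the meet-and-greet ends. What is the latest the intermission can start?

20:28

The meet-and-greet starts at 06:07 + 761 min = 18:48.
The meet-and-greet ends at 18:48 + 100 min = 20:28.
The intermission is bounded by the meet-and-greet, so the latest it can start is 20:28.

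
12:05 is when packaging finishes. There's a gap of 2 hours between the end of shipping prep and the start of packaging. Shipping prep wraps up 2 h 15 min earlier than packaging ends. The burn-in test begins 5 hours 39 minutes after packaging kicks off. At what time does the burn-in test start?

Shipping prep ends at 12:05 − 135 min = 09:50.
Packaging starts at 09:50 + 120 min = 11:50.
The burn-in test starts at 11:50 + 339 min = 17:29.

17:29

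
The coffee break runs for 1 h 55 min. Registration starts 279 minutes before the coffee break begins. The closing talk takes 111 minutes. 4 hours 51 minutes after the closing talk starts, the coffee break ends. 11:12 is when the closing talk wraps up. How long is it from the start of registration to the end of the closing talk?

The closing talk starts at 11:12 − 111 min = 09:21.
The coffee break ends at 09:21 + 291 min = 14:12.
The coffee break starts at 14:12 − 115 min = 12:17.
Registration starts at 12:17 − 279 min = 07:38.
From 07:38 to 11:12 is 3 hours 34 minutes.

3 hours 34 minutes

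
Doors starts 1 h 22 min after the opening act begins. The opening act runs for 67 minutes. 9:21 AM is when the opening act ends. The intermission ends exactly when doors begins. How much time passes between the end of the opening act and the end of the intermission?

15 minutes

The opening act starts at 9:21 AM − 67 min = 8:14 AM.
Doors starts at 8:14 AM + 82 min = 9:36 AM.
So the intermission ends at 9:36 AM.
From 9:21 AM to 9:36 AM is 15 minutes.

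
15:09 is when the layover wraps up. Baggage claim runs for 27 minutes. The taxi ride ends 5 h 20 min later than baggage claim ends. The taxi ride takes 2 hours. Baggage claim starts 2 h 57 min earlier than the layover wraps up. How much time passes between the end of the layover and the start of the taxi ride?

50 minutes

Baggage claim starts at 15:09 − 177 min = 12:12.
Baggage claim ends at 12:12 + 27 min = 12:39.
The taxi ride ends at 12:39 + 320 min = 17:59.
The taxi ride starts at 17:59 − 120 min = 15:59.
From 15:09 to 15:59 is 50 minutes.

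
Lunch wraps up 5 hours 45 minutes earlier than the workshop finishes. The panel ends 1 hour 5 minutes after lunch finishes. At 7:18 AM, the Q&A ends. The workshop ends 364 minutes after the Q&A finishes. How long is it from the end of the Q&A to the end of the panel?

1 hour 24 minutes

The workshop ends at 7:18 AM + 364 min = 1:22 PM.
Lunch ends at 1:22 PM − 345 min = 7:37 AM.
The panel ends at 7:37 AM + 65 min = 8:42 AM.
From 7:18 AM to 8:42 AM is 1 hour 24 minutes.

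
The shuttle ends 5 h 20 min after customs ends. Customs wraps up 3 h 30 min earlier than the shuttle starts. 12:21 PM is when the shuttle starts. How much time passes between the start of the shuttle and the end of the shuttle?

110 minutes

Customs ends at 12:21 PM − 210 min = 8:51 AM.
The shuttle ends at 8:51 AM + 320 min = 2:11 PM.
From 12:21 PM to 2:11 PM is 110 minutes.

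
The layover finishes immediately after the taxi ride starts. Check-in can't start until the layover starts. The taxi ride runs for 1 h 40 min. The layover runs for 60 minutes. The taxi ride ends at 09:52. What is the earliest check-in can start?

07:12

The taxi ride starts at 09:52 − 100 min = 08:12.
So the layover ends at 08:12.
The layover starts at 08:12 − 60 min = 07:12.
Check-in is bounded by the layover, so the earliest it can start is 07:12.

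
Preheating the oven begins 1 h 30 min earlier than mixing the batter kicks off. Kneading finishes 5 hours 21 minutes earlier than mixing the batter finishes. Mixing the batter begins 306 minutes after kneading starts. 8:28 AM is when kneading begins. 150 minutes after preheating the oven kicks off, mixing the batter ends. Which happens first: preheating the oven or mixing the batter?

Mixing the batter starts at 8:28 AM + 306 min = 1:34 PM.
Preheating the oven starts at 1:34 PM − 90 min = 12:04 PM.
Preheating the oven starts at 12:04 PM and mixing the batter starts at 1:34 PM, so preheating the oven is first.

preheating the oven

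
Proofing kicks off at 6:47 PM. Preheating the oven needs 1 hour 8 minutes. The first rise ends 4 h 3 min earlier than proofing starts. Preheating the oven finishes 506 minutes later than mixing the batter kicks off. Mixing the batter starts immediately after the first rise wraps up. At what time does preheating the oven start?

10:02 PM

The first rise ends at 6:47 PM − 243 min = 2:44 PM.
So mixing the batter starts at 2:44 PM.
Preheating the oven ends at 2:44 PM + 506 min = 11:10 PM.
Preheating the oven starts at 11:10 PM − 68 min = 10:02 PM.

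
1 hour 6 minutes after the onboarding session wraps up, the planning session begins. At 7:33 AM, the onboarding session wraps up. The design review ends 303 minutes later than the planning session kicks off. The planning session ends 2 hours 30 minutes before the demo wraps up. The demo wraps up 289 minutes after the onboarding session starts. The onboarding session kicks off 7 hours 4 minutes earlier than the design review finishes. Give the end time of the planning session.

8:57 AM

The planning session starts at 7:33 AM + 66 min = 8:39 AM.
The design review ends at 8:39 AM + 303 min = 1:42 PM.
The onboarding session starts at 1:42 PM − 424 min = 6:38 AM.
The demo ends at 6:38 AM + 289 min = 11:27 AM.
The planning session ends at 11:27 AM − 150 min = 8:57 AM.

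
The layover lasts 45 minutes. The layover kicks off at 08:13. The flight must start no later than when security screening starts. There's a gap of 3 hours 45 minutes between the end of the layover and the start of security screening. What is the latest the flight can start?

The layover ends at 08:13 + 45 min = 08:58.
Security screening starts at 08:58 + 225 min = 12:43.
The flight is bounded by security screening, so the latest it can start is 12:43.

12:43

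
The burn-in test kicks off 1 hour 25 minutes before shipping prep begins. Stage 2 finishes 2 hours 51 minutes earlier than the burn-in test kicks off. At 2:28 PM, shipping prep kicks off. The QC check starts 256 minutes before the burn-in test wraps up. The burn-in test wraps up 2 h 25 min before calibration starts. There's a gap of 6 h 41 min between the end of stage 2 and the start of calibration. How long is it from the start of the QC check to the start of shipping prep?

The burn-in test starts at 2:28 PM − 85 min = 1:03 PM.
Stage 2 ends at 1:03 PM − 171 min = 10:12 AM.
Calibration starts at 10:12 AM + 401 min = 4:53 PM.
The burn-in test ends at 4:53 PM − 145 min = 2:28 PM.
The QC check starts at 2:28 PM − 256 min = 10:12 AM.
From 10:12 AM to 2:28 PM is 4 h 16 min.

4 h 16 min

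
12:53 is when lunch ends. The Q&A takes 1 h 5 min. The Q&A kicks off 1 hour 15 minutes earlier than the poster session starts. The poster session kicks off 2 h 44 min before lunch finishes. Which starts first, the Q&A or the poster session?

The poster session starts at 12:53 − 164 min = 10:09.
The Q&A starts at 10:09 − 75 min = 08:54.
The Q&A starts at 08:54 and the poster session starts at 10:09, so the Q&A is first.

the Q&A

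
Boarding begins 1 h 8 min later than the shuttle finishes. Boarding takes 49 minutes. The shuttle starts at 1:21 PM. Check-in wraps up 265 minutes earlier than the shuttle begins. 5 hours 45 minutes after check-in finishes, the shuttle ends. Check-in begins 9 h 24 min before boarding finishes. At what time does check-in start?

7:14 AM

Check-in ends at 1:21 PM − 265 min = 8:56 AM.
The shuttle ends at 8:56 AM + 345 min = 2:41 PM.
Boarding starts at 2:41 PM + 68 min = 3:49 PM.
Boarding ends at 3:49 PM + 49 min = 4:38 PM.
Check-in starts at 4:38 PM − 564 min = 7:14 AM.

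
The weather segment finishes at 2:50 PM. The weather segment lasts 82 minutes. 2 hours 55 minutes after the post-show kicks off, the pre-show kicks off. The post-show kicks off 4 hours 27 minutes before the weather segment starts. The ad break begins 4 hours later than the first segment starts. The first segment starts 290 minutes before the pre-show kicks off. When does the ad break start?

11:06 AM

The weather segment starts at 2:50 PM − 82 min = 1:28 PM.
The post-show starts at 1:28 PM − 267 min = 9:01 AM.
The pre-show starts at 9:01 AM + 175 min = 11:56 AM.
The first segment starts at 11:56 AM − 290 min = 7:06 AM.
The ad break starts at 7:06 AM + 240 min = 11:06 AM.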